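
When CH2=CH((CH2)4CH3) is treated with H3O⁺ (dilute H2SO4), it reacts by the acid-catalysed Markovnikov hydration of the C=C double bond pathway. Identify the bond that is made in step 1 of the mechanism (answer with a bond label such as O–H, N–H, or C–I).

Step 1: Protonation of the alkene by H3O⁺: the π bond acts as the nucleophile and picks up H⁺, giving the more stable (Markovnikov) secondary carbocation. H2O is released.
The bond formed in this step is the C–H bond.

C–H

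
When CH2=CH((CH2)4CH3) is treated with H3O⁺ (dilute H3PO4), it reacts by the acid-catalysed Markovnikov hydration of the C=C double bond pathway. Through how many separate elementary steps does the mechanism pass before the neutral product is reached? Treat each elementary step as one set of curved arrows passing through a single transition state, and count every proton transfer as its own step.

3

Step 1: Electrophilic addition begins with the π(C=C) electrons forming a bond to the proton of H3O⁺. Following Markovnikov's rule, the resulting cation is secondary. H2O is released.
(No 1,2-shift: no single shift to an adjacent carbon would give a more stable cation.)
Step 2: A lone pair on the oxygen of H2O attacks the carbocation, forming a C–O bond and an oxonium ion (a protonated alcohol).
Step 3: H2O removes a proton from the oxonium oxygen, regenerating H3O⁺ and giving the neutral alcohol.
Total: 3 elementary steps.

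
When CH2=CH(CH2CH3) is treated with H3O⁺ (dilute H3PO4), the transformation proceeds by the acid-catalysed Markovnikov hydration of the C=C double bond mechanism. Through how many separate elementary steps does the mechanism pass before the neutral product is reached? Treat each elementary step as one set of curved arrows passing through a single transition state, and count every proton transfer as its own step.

3

Step 1: Protonation of the alkene by H3O⁺: the π bond acts as the nucleophile and picks up H⁺, giving the more stable (Markovnikov) secondary carbocation. H2O is released.
(No 1,2-shift: no single shift to an adjacent carbon would give a more stable cation.)
Step 2: A lone pair on the oxygen of H2O attacks the carbocation, forming a C–O bond and an oxonium ion (a protonated alcohol).
Step 3: H2O removes a proton from the oxonium oxygen, regenerating H3O⁺ and giving the neutral alcohol.
Total: 3 elementary steps.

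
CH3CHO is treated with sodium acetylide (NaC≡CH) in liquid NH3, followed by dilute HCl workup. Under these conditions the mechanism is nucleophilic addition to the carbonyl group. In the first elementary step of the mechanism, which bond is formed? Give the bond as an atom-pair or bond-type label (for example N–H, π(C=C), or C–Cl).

Step 1: Nucleophilic addition: HC≡C⁻ adds to the carbonyl carbon, pushing the π(C=O) electron pair onto oxygen and giving a tetrahedral alkoxide.
The bond formed in this step is the C–C bond.

C–C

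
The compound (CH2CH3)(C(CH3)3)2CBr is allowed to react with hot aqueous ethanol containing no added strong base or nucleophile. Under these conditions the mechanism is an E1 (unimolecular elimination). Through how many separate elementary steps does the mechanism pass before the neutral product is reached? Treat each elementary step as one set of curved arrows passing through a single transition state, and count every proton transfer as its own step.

2

Step 1: Unassisted departure of Br⁻ (taking the C–Br bonding pair) generates a tertiary carbocation.
(No 1,2-shift: no single shift to an adjacent carbon would give a more stable cation.)
Step 2: A weak base (a water (or ethanol) molecule from the solvent) removes a proton from a carbon adjacent to the cationic centre; the electrons of that C–H bond become the new π(C=C) bond, giving the alkene.
Total: 2 elementary steps.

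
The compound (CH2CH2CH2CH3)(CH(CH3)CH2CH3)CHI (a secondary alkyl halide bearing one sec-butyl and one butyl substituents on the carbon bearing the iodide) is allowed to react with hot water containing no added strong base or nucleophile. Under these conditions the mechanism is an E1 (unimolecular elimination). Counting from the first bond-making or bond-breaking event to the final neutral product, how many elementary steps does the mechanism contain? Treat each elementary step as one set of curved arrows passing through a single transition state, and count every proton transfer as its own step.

Step 1: Ionisation: the C–I σ-bond cleaves heterolytically; both bonding electrons depart with I⁻, leaving a secondary carbocation at the α-carbon.
Step 2: A 1,2-hydride shift from the adjacent sec-butyl carbon moves the positive charge from the secondary centre to an adjacent carbon, generating a more stable tertiary carbocation.
Step 3: A weak base (a water molecule from the solvent) removes a proton from a carbon adjacent to the cationic centre; the electrons of that C–H bond become the new π(C=C) bond, giving the alkene.
Total: 3 elementary steps.

3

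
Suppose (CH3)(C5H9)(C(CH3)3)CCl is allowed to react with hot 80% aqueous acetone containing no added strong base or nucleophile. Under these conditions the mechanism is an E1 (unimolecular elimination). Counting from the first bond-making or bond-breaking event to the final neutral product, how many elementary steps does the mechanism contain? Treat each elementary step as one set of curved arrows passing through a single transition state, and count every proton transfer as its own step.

Step 1: Rate-determining heterolysis of the C–Cl bond gives Cl⁻ and a tertiary carbocation.
(No 1,2-shift: no single shift to an adjacent carbon would give a more stable cation.)
Step 2: Loss of a β-proton to a water molecule of the solvent: the C–H bonding pair collapses toward the cationic carbon to form the C=C π bond, yielding the alkene.
Total: 2 elementary steps.

2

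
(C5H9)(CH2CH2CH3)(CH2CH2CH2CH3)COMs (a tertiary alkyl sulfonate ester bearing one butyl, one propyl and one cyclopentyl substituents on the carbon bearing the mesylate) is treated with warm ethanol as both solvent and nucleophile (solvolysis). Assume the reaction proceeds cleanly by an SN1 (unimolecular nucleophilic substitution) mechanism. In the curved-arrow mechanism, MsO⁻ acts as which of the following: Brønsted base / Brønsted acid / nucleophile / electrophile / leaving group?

Step 1: Rate-determining heterolysis of the C–O bond gives MsO⁻ and a tertiary carbocation.
MsO⁻ departs with both electrons of the breaking σ-bond — that is the definition of a leaving group.

leaving group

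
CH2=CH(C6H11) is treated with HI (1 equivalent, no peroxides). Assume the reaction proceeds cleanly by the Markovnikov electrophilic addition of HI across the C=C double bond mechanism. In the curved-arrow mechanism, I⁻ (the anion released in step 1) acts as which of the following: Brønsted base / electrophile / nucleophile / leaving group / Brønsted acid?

Step 3: I⁻ captures the cation: a lone pair on I⁻ fills the empty p orbital, producing the alkyl halide product.
I⁻ (the anion released in step 1) donates an electron pair to form a new σ-bond to carbon — it is the nucleophile.

nucleophile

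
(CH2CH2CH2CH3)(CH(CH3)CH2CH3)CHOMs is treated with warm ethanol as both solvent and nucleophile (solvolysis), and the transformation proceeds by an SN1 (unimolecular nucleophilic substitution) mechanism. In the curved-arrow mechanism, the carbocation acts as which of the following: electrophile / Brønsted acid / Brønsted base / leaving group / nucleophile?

Step 3: Nucleophilic capture: the oxygen of CH3CH2OH bonds to the cationic carbon, producing an oxonium-ion intermediate.
The carbocation accepts an electron pair into an empty or π* orbital — it is the electrophile.

electrophile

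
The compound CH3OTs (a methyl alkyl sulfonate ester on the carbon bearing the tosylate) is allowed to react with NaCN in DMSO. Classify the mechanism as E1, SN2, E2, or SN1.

Conditions: a methyl substrate with a strong nucleophile in the polar aprotic solvent DMSO.
These conditions are the textbook signature of the SN2 pathway.
An unhindered substrate with a strong nucleophile in a polar aprotic solvent favours one-step backside displacement.

SN2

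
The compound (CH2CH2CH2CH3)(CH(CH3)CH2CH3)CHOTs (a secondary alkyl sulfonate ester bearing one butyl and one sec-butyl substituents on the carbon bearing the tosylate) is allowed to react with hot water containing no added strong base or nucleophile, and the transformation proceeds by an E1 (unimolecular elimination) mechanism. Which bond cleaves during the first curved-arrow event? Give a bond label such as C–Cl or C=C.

Step 1: Ionisation: the C–O σ-bond cleaves heterolytically; both bonding electrons depart with TsO⁻, leaving a secondary carbocation at the α-carbon.
The bond broken in this step is the C–O bond.

C–O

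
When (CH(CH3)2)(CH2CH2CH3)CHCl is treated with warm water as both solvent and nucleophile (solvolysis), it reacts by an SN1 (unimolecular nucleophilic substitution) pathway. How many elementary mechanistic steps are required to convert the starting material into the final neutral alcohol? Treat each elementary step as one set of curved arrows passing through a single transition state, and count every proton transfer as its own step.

Step 1: The C–Cl bond breaks with both electrons going to the chloride; Cl⁻ leaves and a secondary carbocation remains.
Step 2: A hydride (H with its bonding pair) migrates from the adjacent isopropyl carbon to the cationic centre — a 1,2-hydride shift — upgrading the secondary cation to a tertiary one.
Step 3: H2O donates an oxygen lone pair into the empty p orbital of the cation, giving a protonated alcohol (an oxonium ion).
Step 4: Proton transfer from the O–H of the oxonium ion to a solvent molecule delivers the neutral alcohol.
Total: 4 elementary steps.

4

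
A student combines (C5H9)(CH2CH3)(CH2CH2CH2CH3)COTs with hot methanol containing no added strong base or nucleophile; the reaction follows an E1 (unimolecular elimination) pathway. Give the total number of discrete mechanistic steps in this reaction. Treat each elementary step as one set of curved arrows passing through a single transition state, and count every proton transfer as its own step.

2

Step 1: Rate-determining heterolysis of the C–O bond gives TsO⁻ and a tertiary carbocation.
(No 1,2-shift: no single shift to an adjacent carbon would give a more stable cation.)
Step 2: A weak base (a methanol molecule from the solvent) removes a proton from a carbon adjacent to the cationic centre; the electrons of that C–H bond become the new π(C=C) bond, giving the alkene.
Total: 2 elementary steps.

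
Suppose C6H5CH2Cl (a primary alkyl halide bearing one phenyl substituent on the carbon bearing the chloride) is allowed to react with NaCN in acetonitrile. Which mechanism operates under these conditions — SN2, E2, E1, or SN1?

Conditions: a primary substrate with a strong nucleophile in the polar aprotic solvent acetonitrile.
These conditions are the textbook signature of the SN2 pathway.
An unhindered substrate with a strong nucleophile in a polar aprotic solvent favours one-step backside displacement.

SN2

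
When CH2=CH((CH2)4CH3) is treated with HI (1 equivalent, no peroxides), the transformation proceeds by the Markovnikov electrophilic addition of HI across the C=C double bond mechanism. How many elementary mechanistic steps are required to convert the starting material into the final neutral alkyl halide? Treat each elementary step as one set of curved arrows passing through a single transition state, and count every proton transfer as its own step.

Step 1: Electrophilic addition begins with the π(C=C) electrons forming a bond to the proton of HI. Following Markovnikov's rule, the resulting cation is secondary. The H–I bond breaks heterolytically, releasing I⁻.
(No 1,2-shift: no single shift to an adjacent carbon would give a more stable cation.)
Step 2: Nucleophilic attack by I⁻ on the carbocation completes the addition, giving R–I.
Total: 2 elementary steps.

2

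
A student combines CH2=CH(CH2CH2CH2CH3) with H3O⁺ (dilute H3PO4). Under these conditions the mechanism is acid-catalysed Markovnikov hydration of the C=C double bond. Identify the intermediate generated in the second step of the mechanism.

oxonium ion

Step 1: The π electrons of the C=C bond attack a proton of H3O⁺; Markovnikov addition places the new C–H on the less-substituted alkene carbon, so the positive charge ends up on the more-substituted carbon — a secondary carbocation. H2O is released.
Step 2: Water acts as the nucleophile: an oxygen lone pair bonds to the cationic carbon, giving an oxonium-ion intermediate.
After step 2 the species present is an oxonium ion.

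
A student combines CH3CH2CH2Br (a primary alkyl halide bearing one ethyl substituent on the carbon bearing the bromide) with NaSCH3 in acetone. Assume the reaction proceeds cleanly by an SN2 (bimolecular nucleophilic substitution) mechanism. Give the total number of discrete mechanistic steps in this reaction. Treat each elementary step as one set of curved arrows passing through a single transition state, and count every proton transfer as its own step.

1

Step 1: The methanethiolate nucleophile donates a lone pair from S to the α-carbon in a backside attack; simultaneously the C–Br σ-bond breaks and both of its electrons leave with Br⁻. One concerted step with inversion of configuration.
Total: 1 elementary step.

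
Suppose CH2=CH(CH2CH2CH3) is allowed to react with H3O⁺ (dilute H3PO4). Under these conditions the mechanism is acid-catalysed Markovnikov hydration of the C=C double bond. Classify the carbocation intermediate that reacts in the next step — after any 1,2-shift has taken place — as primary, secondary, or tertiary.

secondary

Step 1: Electrophilic addition begins with the π(C=C) electrons forming a bond to the proton of H3O⁺. Following Markovnikov's rule, the resulting cation is secondary. H2O is released.
No single 1,2-shift to an adjacent carbon would give a more-substituted cation, so no rearrangement occurs.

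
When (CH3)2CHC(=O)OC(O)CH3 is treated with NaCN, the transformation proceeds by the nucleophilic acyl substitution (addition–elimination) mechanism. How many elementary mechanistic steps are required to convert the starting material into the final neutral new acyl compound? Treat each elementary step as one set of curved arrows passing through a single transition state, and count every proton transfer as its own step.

Step 1: Nucleophilic addition of CN⁻ to the acyl carbon breaks the π(C=O) bond and yields a tetrahedral, anionic intermediate.
Step 2: Collapse of the tetrahedral intermediate: the alkoxide oxygen pushes its lone pair back to re-form C=O while CH3CO2⁻ leaves.
Total: 2 elementary steps.

2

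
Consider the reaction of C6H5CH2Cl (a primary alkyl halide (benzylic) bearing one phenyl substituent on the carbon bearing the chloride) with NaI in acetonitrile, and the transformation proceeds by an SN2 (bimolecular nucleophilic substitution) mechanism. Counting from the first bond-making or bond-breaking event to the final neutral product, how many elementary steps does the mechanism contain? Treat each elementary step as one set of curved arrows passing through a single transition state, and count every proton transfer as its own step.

Step 1: Backside attack by I⁻ on the carbon bearing the chloride: the new C–I bond forms as the C–Cl bond breaks, with Walden inversion at carbon.
Total: 1 elementary step.

1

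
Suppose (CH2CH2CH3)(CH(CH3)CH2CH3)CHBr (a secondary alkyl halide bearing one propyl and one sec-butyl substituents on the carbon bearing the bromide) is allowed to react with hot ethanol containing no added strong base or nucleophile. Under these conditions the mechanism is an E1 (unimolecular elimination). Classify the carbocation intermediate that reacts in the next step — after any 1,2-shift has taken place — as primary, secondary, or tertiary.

Step 1: The C–Br bond breaks with both electrons going to the bromide; Br⁻ leaves and a secondary carbocation remains.
Step 2: Carbocation rearrangement: a 1,2-hydride shift from the adjacent sec-butyl carbon converts the initially-formed secondary cation into the more stable tertiary cation.
The cation rearranges from secondary to tertiary via a 1,2-hydride shift from the adjacent sec-butyl carbon; the tertiary cation is what reacts next.

tertiary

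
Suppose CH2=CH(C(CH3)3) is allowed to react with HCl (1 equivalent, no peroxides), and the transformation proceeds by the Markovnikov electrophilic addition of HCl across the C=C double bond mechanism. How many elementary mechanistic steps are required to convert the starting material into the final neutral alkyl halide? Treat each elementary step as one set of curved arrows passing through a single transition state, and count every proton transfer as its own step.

3

Step 1: Protonation of the alkene by HCl: the π bond acts as the nucleophile and picks up H⁺, giving the more stable (Markovnikov) secondary carbocation. The H–Cl bond breaks heterolytically, releasing Cl⁻.
Step 2: A 1,2-methyl shift from the adjacent tert-butyl carbon moves the positive charge from the secondary centre to an adjacent carbon, generating a more stable tertiary carbocation.
Step 3: Nucleophilic attack by Cl⁻ on the carbocation completes the addition, giving R–Cl.
Total: 3 elementary steps.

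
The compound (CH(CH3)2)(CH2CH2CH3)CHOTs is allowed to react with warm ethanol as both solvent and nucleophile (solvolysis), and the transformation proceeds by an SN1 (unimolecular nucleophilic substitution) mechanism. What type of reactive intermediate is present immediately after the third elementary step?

Step 1: Rate-determining heterolysis of the C–O bond gives TsO⁻ and a secondary carbocation.
Step 2: A 1,2-hydride shift from the adjacent isopropyl carbon moves the positive charge from the secondary centre to an adjacent carbon, generating a more stable tertiary carbocation.
Step 3: CH3CH2OH donates an oxygen lone pair into the empty p orbital of the cation, giving a protonated ether (an oxonium ion).
After step 3 the species present is an oxonium ion.

oxonium ion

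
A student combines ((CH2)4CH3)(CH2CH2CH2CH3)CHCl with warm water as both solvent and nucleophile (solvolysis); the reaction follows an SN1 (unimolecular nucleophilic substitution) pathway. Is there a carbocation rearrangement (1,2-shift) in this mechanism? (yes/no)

The first-formed carbocation is secondary.
No single 1,2-shift to an adjacent carbon would produce a more-substituted cation than the one already present, so no rearrangement occurs.

no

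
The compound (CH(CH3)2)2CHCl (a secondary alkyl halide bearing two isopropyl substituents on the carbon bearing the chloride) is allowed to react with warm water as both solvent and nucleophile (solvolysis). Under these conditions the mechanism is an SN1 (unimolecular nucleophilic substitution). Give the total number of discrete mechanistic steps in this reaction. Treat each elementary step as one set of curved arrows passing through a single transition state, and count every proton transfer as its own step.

Step 1: The C–Cl bond breaks with both electrons going to the chloride; Cl⁻ leaves and a secondary carbocation remains.
Step 2: A hydride (H with its bonding pair) migrates from the adjacent isopropyl carbon to the cationic centre — a 1,2-hydride shift — upgrading the secondary cation to a tertiary one.
Step 3: H2O donates an oxygen lone pair into the empty p orbital of the cation, giving a protonated alcohol (an oxonium ion).
Step 4: A second solvent molecule removes the proton on oxygen, giving the neutral alcohol product.
Total: 4 elementary steps.

4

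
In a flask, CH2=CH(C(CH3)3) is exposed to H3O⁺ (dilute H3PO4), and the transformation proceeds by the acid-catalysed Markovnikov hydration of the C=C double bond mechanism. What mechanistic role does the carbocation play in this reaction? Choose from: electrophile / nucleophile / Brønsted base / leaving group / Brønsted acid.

Step 3: A lone pair on the oxygen of H2O attacks the carbocation, forming a C–O bond and an oxonium ion (a protonated alcohol).
The carbocation accepts an electron pair into an empty or π* orbital — it is the electrophile.

electrophile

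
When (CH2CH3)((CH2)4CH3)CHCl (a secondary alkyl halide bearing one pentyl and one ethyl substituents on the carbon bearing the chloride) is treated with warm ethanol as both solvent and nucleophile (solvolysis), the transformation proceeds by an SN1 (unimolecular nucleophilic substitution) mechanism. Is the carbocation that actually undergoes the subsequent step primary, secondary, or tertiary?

secondary

Step 1: Unassisted departure of Cl⁻ (taking the C–Cl bonding pair) generates a secondary carbocation.
No single 1,2-shift to an adjacent carbon would give a more-substituted cation, so no rearrangement occurs.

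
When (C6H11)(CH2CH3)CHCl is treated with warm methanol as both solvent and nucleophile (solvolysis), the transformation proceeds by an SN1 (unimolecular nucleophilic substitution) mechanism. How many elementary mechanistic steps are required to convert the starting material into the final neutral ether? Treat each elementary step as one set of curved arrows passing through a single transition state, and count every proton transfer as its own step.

4

Step 1: The C–Cl bond breaks with both electrons going to the chloride; Cl⁻ leaves and a secondary carbocation remains.
Step 2: A hydride (H with its bonding pair) migrates from the adjacent cyclohexyl carbon to the cationic centre — a 1,2-hydride shift — upgrading the secondary cation to a tertiary one.
Step 3: Nucleophilic capture: the oxygen of CH3OH bonds to the cationic carbon, producing an oxonium-ion intermediate.
Step 4: Deprotonation of the oxonium oxygen by solvent methanol yields the neutral ether.
Total: 4 elementary steps.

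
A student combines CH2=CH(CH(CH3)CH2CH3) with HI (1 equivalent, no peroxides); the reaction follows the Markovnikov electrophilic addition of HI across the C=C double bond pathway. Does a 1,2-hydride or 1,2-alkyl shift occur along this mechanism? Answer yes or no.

yes

The first-formed carbocation is secondary.
The adjacent sec-butyl carbon already bears 2 other carbon substituents and has a hydrogen to migrate; after a 1,2-hydride shift from that carbon the positive charge sits on a tertiary centre.
Tertiary is more stable than secondary, so the shift occurs.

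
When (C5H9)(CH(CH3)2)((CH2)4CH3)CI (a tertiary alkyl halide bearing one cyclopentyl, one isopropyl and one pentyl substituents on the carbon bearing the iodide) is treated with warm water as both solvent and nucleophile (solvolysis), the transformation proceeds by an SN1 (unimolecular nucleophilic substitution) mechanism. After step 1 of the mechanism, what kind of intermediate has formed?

Step 1: Unassisted departure of I⁻ (taking the C–I bonding pair) generates a tertiary carbocation.
After step 1 the species present is a tertiary carbocation.

tertiary carbocation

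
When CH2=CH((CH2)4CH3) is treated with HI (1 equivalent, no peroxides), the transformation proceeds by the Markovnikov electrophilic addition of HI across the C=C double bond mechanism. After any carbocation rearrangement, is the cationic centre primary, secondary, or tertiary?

secondary

Step 1: The π electrons of the C=C bond attack a proton of HI; Markovnikov addition places the new C–H on the less-substituted alkene carbon, so the positive charge ends up on the more-substituted carbon — a secondary carbocation. The H–I bond breaks heterolytically, releasing I⁻.
No single 1,2-shift to an adjacent carbon would give a more-substituted cation, so no rearrangement occurs.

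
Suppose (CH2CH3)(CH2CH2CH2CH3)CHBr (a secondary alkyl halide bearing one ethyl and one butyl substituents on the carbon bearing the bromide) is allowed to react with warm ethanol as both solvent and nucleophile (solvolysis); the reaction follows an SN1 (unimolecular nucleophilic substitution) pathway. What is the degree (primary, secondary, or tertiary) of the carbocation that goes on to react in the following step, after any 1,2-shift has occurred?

Step 1: Unassisted departure of Br⁻ (taking the C–Br bonding pair) generates a secondary carbocation.
No single 1,2-shift to an adjacent carbon would give a more-substituted cation, so no rearrangement occurs.

secondary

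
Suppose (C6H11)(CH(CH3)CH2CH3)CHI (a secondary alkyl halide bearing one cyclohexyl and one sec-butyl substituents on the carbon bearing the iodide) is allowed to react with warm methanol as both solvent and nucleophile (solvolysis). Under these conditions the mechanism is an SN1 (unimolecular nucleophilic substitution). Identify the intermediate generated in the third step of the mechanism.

oxonium ion

Step 1: Rate-determining heterolysis of the C–I bond gives I⁻ and a secondary carbocation.
Step 2: Carbocation rearrangement: a 1,2-hydride shift from the adjacent cyclohexyl carbon converts the initially-formed secondary cation into the more stable tertiary cation.
Step 3: CH3OH donates an oxygen lone pair into the empty p orbital of the cation, giving a protonated ether (an oxonium ion).
After step 3 the species present is an oxonium ion.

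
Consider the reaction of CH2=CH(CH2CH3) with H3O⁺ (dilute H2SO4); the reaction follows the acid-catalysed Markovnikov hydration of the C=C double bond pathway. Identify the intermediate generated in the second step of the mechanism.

Step 1: Electrophilic addition begins with the π(C=C) electrons forming a bond to the proton of H3O⁺. Following Markovnikov's rule, the resulting cation is secondary. H2O is released.
Step 2: Water acts as the nucleophile: an oxygen lone pair bonds to the cationic carbon, giving an oxonium-ion intermediate.
After step 2 the species present is an oxonium ion.

oxonium ion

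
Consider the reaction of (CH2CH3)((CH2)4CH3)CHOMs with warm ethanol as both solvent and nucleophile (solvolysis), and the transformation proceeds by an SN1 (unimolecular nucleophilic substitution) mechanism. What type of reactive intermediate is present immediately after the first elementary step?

secondary carbocation

Step 1: Rate-determining heterolysis of the C–O bond gives MsO⁻ and a secondary carbocation.
After step 1 the species present is a secondary carbocation.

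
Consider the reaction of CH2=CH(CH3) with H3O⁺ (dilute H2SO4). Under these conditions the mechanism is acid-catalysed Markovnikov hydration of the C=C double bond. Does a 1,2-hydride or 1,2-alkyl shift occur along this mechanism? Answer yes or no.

The first-formed carbocation is secondary.
No single 1,2-shift to an adjacent carbon would produce a more-substituted cation than the one already present, so no rearrangement occurs.

no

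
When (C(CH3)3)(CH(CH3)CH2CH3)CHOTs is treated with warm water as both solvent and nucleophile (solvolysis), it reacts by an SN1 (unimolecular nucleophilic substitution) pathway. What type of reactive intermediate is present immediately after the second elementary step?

Step 1: Ionisation: the C–O σ-bond cleaves heterolytically; both bonding electrons depart with TsO⁻, leaving a secondary carbocation at the α-carbon.
Step 2: A 1,2-hydride shift from the adjacent sec-butyl carbon moves the positive charge from the secondary centre to an adjacent carbon, generating a more stable tertiary carbocation.
After step 2 the species present is a tertiary carbocation.

tertiary carbocation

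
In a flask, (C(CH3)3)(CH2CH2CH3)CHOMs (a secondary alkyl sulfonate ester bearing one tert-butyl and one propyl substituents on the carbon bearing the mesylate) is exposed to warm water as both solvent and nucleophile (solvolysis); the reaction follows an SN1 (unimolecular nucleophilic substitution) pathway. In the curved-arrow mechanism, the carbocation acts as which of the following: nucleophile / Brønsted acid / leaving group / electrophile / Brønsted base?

electrophile

Step 3: Nucleophilic capture: the oxygen of H2O bonds to the cationic carbon, producing an oxonium-ion intermediate.
The carbocation accepts an electron pair into an empty or π* orbital — it is the electrophile.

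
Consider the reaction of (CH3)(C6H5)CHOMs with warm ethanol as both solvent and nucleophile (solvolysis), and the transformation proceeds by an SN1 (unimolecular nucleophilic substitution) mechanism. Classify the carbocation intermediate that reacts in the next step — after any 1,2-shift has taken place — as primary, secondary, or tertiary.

secondary

Step 1: Rate-determining heterolysis of the C–O bond gives MsO⁻ and a secondary carbocation.
No single 1,2-shift to an adjacent carbon would give a more-substituted cation, so no rearrangement occurs.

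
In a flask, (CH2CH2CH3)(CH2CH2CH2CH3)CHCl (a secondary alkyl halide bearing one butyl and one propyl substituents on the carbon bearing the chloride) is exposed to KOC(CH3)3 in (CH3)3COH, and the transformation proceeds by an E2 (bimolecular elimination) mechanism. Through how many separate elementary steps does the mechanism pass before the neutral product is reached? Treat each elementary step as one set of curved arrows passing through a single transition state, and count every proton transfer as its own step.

1

Step 1: In one step, (CH3)3CO⁻ pulls off a β-proton, the C–Cl bond cleaves, and a C=C double bond forms between the α- and β-carbons (E2, anti elimination).
Total: 1 elementary step.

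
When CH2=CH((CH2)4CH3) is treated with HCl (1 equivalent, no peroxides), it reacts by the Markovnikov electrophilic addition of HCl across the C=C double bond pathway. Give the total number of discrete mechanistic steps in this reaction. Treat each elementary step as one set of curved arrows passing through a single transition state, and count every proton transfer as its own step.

Step 1: The π electrons of the C=C bond attack a proton of HCl; Markovnikov addition places the new C–H on the less-substituted alkene carbon, so the positive charge ends up on the more-substituted carbon — a secondary carbocation. The H–Cl bond breaks heterolytically, releasing Cl⁻.
(No 1,2-shift: no single shift to an adjacent carbon would give a more stable cation.)
Step 2: Nucleophilic attack by Cl⁻ on the carbocation completes the addition, giving R–Cl.
Total: 2 elementary steps.

2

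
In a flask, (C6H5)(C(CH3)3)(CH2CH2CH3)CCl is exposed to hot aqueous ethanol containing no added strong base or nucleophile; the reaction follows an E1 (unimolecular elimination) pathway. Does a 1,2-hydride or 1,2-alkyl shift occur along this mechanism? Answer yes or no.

The first-formed carbocation is tertiary.
No single 1,2-shift to an adjacent carbon would produce a more-substituted cation than the one already present, so no rearrangement occurs.

no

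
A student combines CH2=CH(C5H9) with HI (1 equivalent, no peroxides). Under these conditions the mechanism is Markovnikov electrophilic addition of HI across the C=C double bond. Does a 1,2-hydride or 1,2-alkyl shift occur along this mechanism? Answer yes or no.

The first-formed carbocation is secondary.
The adjacent cyclopentyl carbon already bears 2 other carbon substituents and has a hydrogen to migrate; after a 1,2-hydride shift from that carbon the positive charge sits on a tertiary centre.
Tertiary is more stable than secondary, so the shift occurs.

yes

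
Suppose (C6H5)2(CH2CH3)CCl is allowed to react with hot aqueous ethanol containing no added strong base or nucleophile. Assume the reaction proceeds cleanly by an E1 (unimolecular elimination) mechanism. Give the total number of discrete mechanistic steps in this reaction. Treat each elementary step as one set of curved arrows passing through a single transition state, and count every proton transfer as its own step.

Step 1: Ionisation: the C–Cl σ-bond cleaves heterolytically; both bonding electrons depart with Cl⁻, leaving a tertiary carbocation at the α-carbon.
(No 1,2-shift: no single shift to an adjacent carbon would give a more stable cation.)
Step 2: A weak base (a water (or ethanol) molecule from the solvent) removes a proton from a carbon adjacent to the cationic centre; the electrons of that C–H bond become the new π(C=C) bond, giving the alkene.
Total: 2 elementary steps.

2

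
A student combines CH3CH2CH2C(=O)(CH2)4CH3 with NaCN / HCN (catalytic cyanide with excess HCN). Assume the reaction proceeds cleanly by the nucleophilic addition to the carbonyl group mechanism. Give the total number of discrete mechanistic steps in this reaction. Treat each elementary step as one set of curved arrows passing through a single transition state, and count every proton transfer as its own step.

Step 1: A lone pair / filled orbital on CN⁻ attacks the electrophilic carbonyl carbon; the π(C=O) electrons shift onto oxygen, producing a tetrahedral alkoxide intermediate.
Step 2: The alkoxide oxygen removes a proton from HCN present in the mixture, giving a cyanohydrin and regenerating CN⁻.
Total: 2 elementary steps.

2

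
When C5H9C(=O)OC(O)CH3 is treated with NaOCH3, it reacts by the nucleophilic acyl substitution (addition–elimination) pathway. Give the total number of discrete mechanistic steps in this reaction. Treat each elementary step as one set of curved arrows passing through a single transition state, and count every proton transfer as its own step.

2

Step 1: CH3O⁻ adds to the carbonyl carbon; the C=O π electrons shift onto oxygen and a tetrahedral alkoxide intermediate forms.
Step 2: Elimination step: re-formation of the carbonyl π bond drives out CH3CO2⁻, giving the new acyl compound.
Total: 2 elementary steps.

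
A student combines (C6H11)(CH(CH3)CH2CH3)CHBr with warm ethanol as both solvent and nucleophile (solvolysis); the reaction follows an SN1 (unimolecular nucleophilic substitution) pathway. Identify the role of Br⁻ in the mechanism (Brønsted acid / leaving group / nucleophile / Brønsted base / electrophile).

Step 1: The C–Br bond breaks with both electrons going to the bromide; Br⁻ leaves and a secondary carbocation remains.
Br⁻ departs with both electrons of the breaking σ-bond — that is the definition of a leaving group.

leaving group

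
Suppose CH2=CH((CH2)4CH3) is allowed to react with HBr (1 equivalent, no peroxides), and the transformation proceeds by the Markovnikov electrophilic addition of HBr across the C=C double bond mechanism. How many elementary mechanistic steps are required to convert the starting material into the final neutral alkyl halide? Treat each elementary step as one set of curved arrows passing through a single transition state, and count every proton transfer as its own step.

Step 1: Protonation of the alkene by HBr: the π bond acts as the nucleophile and picks up H⁺, giving the more stable (Markovnikov) secondary carbocation. The H–Br bond breaks heterolytically, releasing Br⁻.
(No 1,2-shift: no single shift to an adjacent carbon would give a more stable cation.)
Step 2: The Br⁻ anion donates a lone pair to the carbocation, forming the new C–Br σ-bond and giving the neutral alkyl halide.
Total: 2 elementary steps.

2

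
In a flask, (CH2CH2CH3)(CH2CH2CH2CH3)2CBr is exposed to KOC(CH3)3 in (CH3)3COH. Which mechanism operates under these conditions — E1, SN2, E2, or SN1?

Conditions: a strong/bulky base with a tertiary substrate bearing a β-hydrogen.
These conditions are the textbook signature of the E2 pathway.
A strong (often hindered) base removes a β-H in concert with loss of the leaving group — bimolecular elimination.

E2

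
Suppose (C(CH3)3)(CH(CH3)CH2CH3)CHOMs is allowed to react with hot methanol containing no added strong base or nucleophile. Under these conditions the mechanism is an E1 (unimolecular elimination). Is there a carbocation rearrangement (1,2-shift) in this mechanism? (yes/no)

The first-formed carbocation is secondary.
The adjacent sec-butyl carbon already bears 2 other carbon substituents and has a hydrogen to migrate; after a 1,2-hydride shift from that carbon the positive charge sits on a tertiary centre.
Tertiary is more stable than secondary, so the shift occurs.

yes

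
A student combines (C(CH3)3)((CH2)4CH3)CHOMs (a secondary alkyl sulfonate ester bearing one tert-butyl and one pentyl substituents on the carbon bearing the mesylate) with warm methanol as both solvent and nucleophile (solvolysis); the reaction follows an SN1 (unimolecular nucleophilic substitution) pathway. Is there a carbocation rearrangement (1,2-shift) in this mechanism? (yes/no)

The first-formed carbocation is secondary.
The adjacent tert-butyl carbon has no hydrogen but bears methyl groups; migration of one methyl with its bonding pair (a 1,2-methyl shift) places the charge on a tertiary centre.
Tertiary is more stable than secondary, so the shift occurs.

yes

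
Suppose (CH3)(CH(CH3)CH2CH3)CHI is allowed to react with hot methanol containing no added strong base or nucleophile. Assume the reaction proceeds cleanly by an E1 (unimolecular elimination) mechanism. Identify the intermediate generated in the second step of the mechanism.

tertiary carbocation

Step 1: Unassisted departure of I⁻ (taking the C–I bonding pair) generates a secondary carbocation.
Step 2: A 1,2-hydride shift from the adjacent sec-butyl carbon moves the positive charge from the secondary centre to an adjacent carbon, generating a more stable tertiary carbocation.
After step 2 the species present is a tertiary carbocation.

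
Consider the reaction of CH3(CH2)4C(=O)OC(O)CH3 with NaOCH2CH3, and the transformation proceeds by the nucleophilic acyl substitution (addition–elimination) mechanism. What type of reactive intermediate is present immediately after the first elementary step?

tetrahedral intermediate

Step 1: CH3CH2O⁻ adds to the carbonyl carbon; the C=O π electrons shift onto oxygen and a tetrahedral alkoxide intermediate forms.
After step 1 the species present is a tetrahedral intermediate.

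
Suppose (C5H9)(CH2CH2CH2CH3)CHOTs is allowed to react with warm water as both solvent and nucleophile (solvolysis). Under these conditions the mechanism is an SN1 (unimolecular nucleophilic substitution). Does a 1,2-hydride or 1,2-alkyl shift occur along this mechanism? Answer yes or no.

The first-formed carbocation is secondary.
The adjacent cyclopentyl carbon already bears 2 other carbon substituents and has a hydrogen to migrate; after a 1,2-hydride shift from that carbon the positive charge sits on a tertiary centre.
Tertiary is more stable than secondary, so the shift occurs.

yes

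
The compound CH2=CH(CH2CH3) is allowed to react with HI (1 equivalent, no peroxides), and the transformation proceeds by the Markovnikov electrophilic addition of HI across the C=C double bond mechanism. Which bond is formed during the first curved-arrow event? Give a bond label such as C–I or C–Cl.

C–H

Step 1: Electrophilic addition begins with the π(C=C) electrons forming a bond to the proton of HI. Following Markovnikov's rule, the resulting cation is secondary. The H–I bond breaks heterolytically, releasing I⁻.
The bond formed in this step is the C–H bond.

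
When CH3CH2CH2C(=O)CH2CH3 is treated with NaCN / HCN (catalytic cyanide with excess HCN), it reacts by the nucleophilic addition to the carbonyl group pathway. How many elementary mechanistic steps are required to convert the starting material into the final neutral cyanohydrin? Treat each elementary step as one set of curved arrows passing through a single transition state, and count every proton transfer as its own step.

2

Step 1: A lone pair / filled orbital on CN⁻ attacks the electrophilic carbonyl carbon; the π(C=O) electrons shift onto oxygen, producing a tetrahedral alkoxide intermediate.
Step 2: The alkoxide is protonated in situ by undissociated HCN, yielding a cyanohydrin; the CN⁻ so formed carries on the cycle.
Total: 2 elementary steps.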